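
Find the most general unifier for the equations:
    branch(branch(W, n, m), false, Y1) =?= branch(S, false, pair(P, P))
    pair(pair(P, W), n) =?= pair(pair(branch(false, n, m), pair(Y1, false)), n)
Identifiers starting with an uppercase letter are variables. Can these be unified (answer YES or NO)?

YES

Decompose branch/3: branch(W, n, m) =?= S,  false =?= false,  Y1 =?= pair(P, P).
Bind S := branch(W, n, m); no other remaining equation mentions S.
Delete trivial equation false =?= false.
Bind Y1 := pair(P, P); substituting into the remaining equation gives: pair(pair(P, W), n) =?= pair(pair(branch(false, n, m), pair(pair(P, P), false)), n).
Decompose pair/2: pair(P, W) =?= pair(branch(false, n, m), pair(pair(P, P), false)),  n =?= n.
Decompose pair/2: P =?= branch(false, n, m),  W =?= pair(pair(P, P), false).
Bind P := branch(false, n, m); substituting into the one remaining equation that mentions P gives: W =?= pair(pair(branch(false, n, m), branch(false, n, m)), false). Substituting into the earlier binding gives Y1 := pair(branch(false, n, m), branch(false, n, m)).
Bind W := pair(pair(branch(false, n, m), branch(false, n, m)), false); no other remaining equation mentions W. Substituting into the earlier binding gives S := branch(pair(pair(branch(false, n, m), branch(false, n, m)), false), n, m).
Delete trivial equation n =?= n.
No equations remain and no clash or occurs-check failure arose, so a unifier exists.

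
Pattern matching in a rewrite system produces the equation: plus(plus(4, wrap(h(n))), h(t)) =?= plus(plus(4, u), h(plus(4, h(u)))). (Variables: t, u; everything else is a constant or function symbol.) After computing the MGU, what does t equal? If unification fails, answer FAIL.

plus(4, h(wrap(h(n))))

Decompose plus/2: plus(4, wrap(h(n))) =?= plus(4, u),  h(t) =?= h(plus(4, h(u))).
Decompose plus/2: 4 =?= 4,  wrap(h(n)) =?= u.
Delete trivial equation 4 =?= 4.
Bind u := wrap(h(n)); substituting into the remaining equation gives: h(t) =?= h(plus(4, h(wrap(h(n))))).
Decompose h/1: t =?= plus(4, h(wrap(h(n)))).
Bind t := plus(4, h(wrap(h(n)))).
MGU = { u := wrap(h(n)), t := plus(4, h(wrap(h(n)))) }, so t := plus(4, h(wrap(h(n)))).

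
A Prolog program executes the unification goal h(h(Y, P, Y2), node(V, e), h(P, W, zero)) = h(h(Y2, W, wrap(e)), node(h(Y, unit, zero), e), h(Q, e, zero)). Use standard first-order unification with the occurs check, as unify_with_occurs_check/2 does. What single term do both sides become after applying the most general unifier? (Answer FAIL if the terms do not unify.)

Decompose h/3: h(Y, P, Y2) = h(Y2, W, wrap(e)),  node(V, e) = node(h(Y, unit, zero), e),  h(P, W, zero) = h(Q, e, zero).
Decompose h/3: Y = Y2,  P = W,  Y2 = wrap(e).
Bind Y := Y2; substituting into the one remaining equation that mentions Y gives: node(V, e) = node(h(Y2, unit, zero), e).
Bind P := W; substituting into the one remaining equation that mentions P gives: h(W, W, zero) = h(Q, e, zero).
Bind Y2 := wrap(e); substituting into the one remaining equation that mentions Y2 gives: node(V, e) = node(h(wrap(e), unit, zero), e). Substituting into the earlier binding gives Y := wrap(e).
Decompose node/2: V = h(wrap(e), unit, zero),  e = e.
Bind V := h(wrap(e), unit, zero); no other remaining equation mentions V.
Delete trivial equation e = e.
Decompose h/3: W = Q,  W = e,  zero = zero.
Bind W := Q; substituting into the one remaining equation that mentions W gives: Q = e. Substituting into the earlier binding gives P := Q.
Bind Q := e; no other remaining equation mentions Q. Substituting into the earlier bindings gives P := e, W := e.
Delete trivial equation zero = zero.
Applying the MGU to either side gives h(h(wrap(e), e, wrap(e)), node(h(wrap(e), unit, zero), e), h(e, e, zero)).

h(h(wrap(e), e, wrap(e)), node(h(wrap(e), unit, zero), e), h(e, e, zero))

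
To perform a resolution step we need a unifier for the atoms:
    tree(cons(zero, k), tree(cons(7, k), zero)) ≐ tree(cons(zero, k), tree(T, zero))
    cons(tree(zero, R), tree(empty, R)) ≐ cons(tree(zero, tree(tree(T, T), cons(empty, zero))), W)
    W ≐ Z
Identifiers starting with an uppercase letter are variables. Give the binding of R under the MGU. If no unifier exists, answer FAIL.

Decompose tree/2: cons(zero, k) ≐ cons(zero, k),  tree(cons(7, k), zero) ≐ tree(T, zero).
Delete trivial equation cons(zero, k) ≐ cons(zero, k).
Decompose tree/2: cons(7, k) ≐ T,  zero ≐ zero.
Bind T := cons(7, k); substituting into the one remaining equation that mentions T gives: cons(tree(zero, R), tree(empty, R)) ≐ cons(tree(zero, tree(tree(cons(7, k), cons(7, k)), cons(empty, zero))), W).
Delete trivial equation zero ≐ zero.
Decompose cons/2: tree(zero, R) ≐ tree(zero, tree(tree(cons(7, k), cons(7, k)), cons(empty, zero))),  tree(empty, R) ≐ W.
Decompose tree/2: zero ≐ zero,  R ≐ tree(tree(cons(7, k), cons(7, k)), cons(empty, zero)).
Delete trivial equation zero ≐ zero.
Bind R := tree(tree(cons(7, k), cons(7, k)), cons(empty, zero)); substituting into the one remaining equation that mentions R gives: tree(empty, tree(tree(cons(7, k), cons(7, k)), cons(empty, zero))) ≐ W.
Bind W := tree(empty, tree(tree(cons(7, k), cons(7, k)), cons(empty, zero))); substituting into the remaining equation gives: tree(empty, tree(tree(cons(7, k), cons(7, k)), cons(empty, zero))) ≐ Z.
Bind Z := tree(empty, tree(tree(cons(7, k), cons(7, k)), cons(empty, zero))).
MGU = { T -> cons(7, k), R -> tree(tree(cons(7, k), cons(7, k)), cons(empty, zero)), W -> tree(empty, tree(tree(cons(7, k), cons(7, k)), cons(empty, zero))), Z -> tree(empty, tree(tree(cons(7, k), cons(7, k)), cons(empty, zero))) }, so R -> tree(tree(cons(7, k), cons(7, k)), cons(empty, zero)).

tree(tree(cons(7, k), cons(7, k)), cons(empty, zero))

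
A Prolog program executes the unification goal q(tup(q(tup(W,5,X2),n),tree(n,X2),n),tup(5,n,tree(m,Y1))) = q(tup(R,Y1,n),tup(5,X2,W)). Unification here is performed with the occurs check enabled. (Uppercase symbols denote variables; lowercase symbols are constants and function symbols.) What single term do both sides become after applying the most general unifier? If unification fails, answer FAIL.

q(tup(q(tup(tree(m,tree(n,n)),5,n),n),tree(n,n),n),tup(5,n,tree(m,tree(n,n))))

Decompose q/2: tup(q(tup(W,5,X2),n),tree(n,X2),n) = tup(R,Y1,n),  tup(5,n,tree(m,Y1)) = tup(5,X2,W).
Decompose tup/3: q(tup(W,5,X2),n) = R,  tree(n,X2) = Y1,  n = n.
Bind R := q(tup(W,5,X2),n); no other remaining equation mentions R.
Bind Y1 := tree(n,X2); substituting into the one remaining equation that mentions Y1 gives: tup(5,n,tree(m,tree(n,X2))) = tup(5,X2,W).
Delete trivial equation n = n.
Decompose tup/3: 5 = 5,  n = X2,  tree(m,tree(n,X2)) = W.
Delete trivial equation 5 = 5.
Bind X2 := n; substituting into the remaining equation gives: tree(m,tree(n,n)) = W. Substituting into the earlier bindings gives R := q(tup(W,5,n),n), Y1 := tree(n,n).
Bind W := tree(m,tree(n,n)). Substituting into the earlier binding gives R := q(tup(tree(m,tree(n,n)),5,n),n).
Applying the MGU to either side gives q(tup(q(tup(tree(m,tree(n,n)),5,n),n),tree(n,n),n),tup(5,n,tree(m,tree(n,n)))).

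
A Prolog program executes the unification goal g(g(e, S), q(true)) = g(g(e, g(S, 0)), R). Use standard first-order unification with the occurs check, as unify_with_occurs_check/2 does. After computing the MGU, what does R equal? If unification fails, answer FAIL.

FAIL

Decompose g/2: g(e, S) = g(e, g(S, 0)),  q(true) = R.
Decompose g/2: e = e,  S = g(S, 0).
Delete trivial equation e = e.
Occurs check fails: S occurs in g(S, 0); the equation S = g(S, 0) has no finite solution.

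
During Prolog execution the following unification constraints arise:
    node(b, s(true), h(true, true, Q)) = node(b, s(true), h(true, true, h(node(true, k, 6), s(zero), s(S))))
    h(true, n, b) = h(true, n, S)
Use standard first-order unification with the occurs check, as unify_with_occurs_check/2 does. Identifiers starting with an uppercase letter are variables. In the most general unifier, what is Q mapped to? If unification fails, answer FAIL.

Decompose node/3: b = b,  s(true) = s(true),  h(true, true, Q) = h(true, true, h(node(true, k, 6), s(zero), s(S))).
Delete trivial equation b = b.
Delete trivial equation s(true) = s(true).
Decompose h/3: true = true,  true = true,  Q = h(node(true, k, 6), s(zero), s(S)).
Delete trivial equation true = true.
Delete trivial equation true = true.
Bind Q := h(node(true, k, 6), s(zero), s(S)); no other remaining equation mentions Q.
Decompose h/3: true = true,  n = n,  b = S.
Delete trivial equation true = true.
Delete trivial equation n = n.
Bind S := b. Substituting into the earlier binding gives Q := h(node(true, k, 6), s(zero), s(b)).
MGU = { Q -> h(node(true, k, 6), s(zero), s(b)), S -> b }, so Q -> h(node(true, k, 6), s(zero), s(b)).

h(node(true, k, 6), s(zero), s(b))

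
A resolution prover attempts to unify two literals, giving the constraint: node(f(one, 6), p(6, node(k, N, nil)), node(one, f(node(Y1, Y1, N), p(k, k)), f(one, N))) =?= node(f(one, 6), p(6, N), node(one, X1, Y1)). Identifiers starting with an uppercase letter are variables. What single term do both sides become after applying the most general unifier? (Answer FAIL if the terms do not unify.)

Decompose node/3: f(one, 6) =?= f(one, 6),  p(6, node(k, N, nil)) =?= p(6, N),  node(one, f(node(Y1, Y1, N), p(k, k)), f(one, N)) =?= node(one, X1, Y1).
Delete trivial equation f(one, 6) =?= f(one, 6).
Decompose p/2: 6 =?= 6,  node(k, N, nil) =?= N.
Delete trivial equation 6 =?= 6.
Occurs check fails: N occurs in node(k, N, nil); the equation N =?= node(k, N, nil) has no finite solution.

FAIL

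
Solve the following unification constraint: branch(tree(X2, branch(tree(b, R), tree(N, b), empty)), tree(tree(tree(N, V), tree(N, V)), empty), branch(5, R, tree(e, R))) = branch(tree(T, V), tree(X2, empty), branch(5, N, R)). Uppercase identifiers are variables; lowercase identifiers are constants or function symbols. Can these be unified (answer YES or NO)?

Decompose branch/3: tree(X2, branch(tree(b, R), tree(N, b), empty)) = tree(T, V),  tree(tree(tree(N, V), tree(N, V)), empty) = tree(X2, empty),  branch(5, R, tree(e, R)) = branch(5, N, R).
Decompose tree/2: X2 = T,  branch(tree(b, R), tree(N, b), empty) = V.
Bind X2 := T; substituting into the one remaining equation that mentions X2 gives: tree(tree(tree(N, V), tree(N, V)), empty) = tree(T, empty).
Bind V := branch(tree(b, R), tree(N, b), empty); substituting into the one remaining equation that mentions V gives: tree(tree(tree(N, branch(tree(b, R), tree(N, b), empty)), tree(N, branch(tree(b, R), tree(N, b), empty))), empty) = tree(T, empty).
Decompose tree/2: tree(tree(N, branch(tree(b, R), tree(N, b), empty)), tree(N, branch(tree(b, R), tree(N, b), empty))) = T,  empty = empty.
Bind T := tree(tree(N, branch(tree(b, R), tree(N, b), empty)), tree(N, branch(tree(b, R), tree(N, b), empty))); no other remaining equation mentions T. Substituting into the earlier binding gives X2 := tree(tree(N, branch(tree(b, R), tree(N, b), empty)), tree(N, branch(tree(b, R), tree(N, b), empty))).
Delete trivial equation empty = empty.
Decompose branch/3: 5 = 5,  R = N,  tree(e, R) = R.
Delete trivial equation 5 = 5.
Bind R := N; substituting into the remaining equation gives: tree(e, N) = N. Substituting into the earlier bindings gives X2 := tree(tree(N, branch(tree(b, N), tree(N, b), empty)), tree(N, branch(tree(b, N), tree(N, b), empty))), V := branch(tree(b, N), tree(N, b), empty), T := tree(tree(N, branch(tree(b, N), tree(N, b), empty)), tree(N, branch(tree(b, N), tree(N, b), empty))).
Occurs check fails: N occurs in tree(e, N); the equation N = tree(e, N) has no finite solution.

NO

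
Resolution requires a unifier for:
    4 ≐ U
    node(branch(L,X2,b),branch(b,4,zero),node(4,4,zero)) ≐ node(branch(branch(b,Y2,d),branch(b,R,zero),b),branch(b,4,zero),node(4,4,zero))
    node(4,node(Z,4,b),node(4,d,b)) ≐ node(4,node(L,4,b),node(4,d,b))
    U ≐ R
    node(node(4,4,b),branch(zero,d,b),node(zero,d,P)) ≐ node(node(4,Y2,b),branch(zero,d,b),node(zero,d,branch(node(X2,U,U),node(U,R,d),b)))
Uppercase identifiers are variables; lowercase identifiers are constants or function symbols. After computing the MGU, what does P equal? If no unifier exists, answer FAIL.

branch(node(branch(b,4,zero),4,4),node(4,4,d),b)

Bind U := 4; substituting into the 2 remaining equations that mention U gives: 4 ≐ R,  node(node(4,4,b),branch(zero,d,b),node(zero,d,P)) ≐ node(node(4,Y2,b),branch(zero,d,b),node(zero,d,branch(node(X2,4,4),node(4,R,d),b))).
Decompose node/3: branch(L,X2,b) ≐ branch(branch(b,Y2,d),branch(b,R,zero),b),  branch(b,4,zero) ≐ branch(b,4,zero),  node(4,4,zero) ≐ node(4,4,zero).
Decompose branch/3: L ≐ branch(b,Y2,d),  X2 ≐ branch(b,R,zero),  b ≐ b.
Bind L := branch(b,Y2,d); substituting into the one remaining equation that mentions L gives: node(4,node(Z,4,b),node(4,d,b)) ≐ node(4,node(branch(b,Y2,d),4,b),node(4,d,b)).
Bind X2 := branch(b,R,zero); substituting into the one remaining equation that mentions X2 gives: node(node(4,4,b),branch(zero,d,b),node(zero,d,P)) ≐ node(node(4,Y2,b),branch(zero,d,b),node(zero,d,branch(node(branch(b,R,zero),4,4),node(4,R,d),b))).
Delete trivial equation b ≐ b.
Delete trivial equation branch(b,4,zero) ≐ branch(b,4,zero).
Delete trivial equation node(4,4,zero) ≐ node(4,4,zero).
Decompose node/3: 4 ≐ 4,  node(Z,4,b) ≐ node(branch(b,Y2,d),4,b),  node(4,d,b) ≐ node(4,d,b).
Delete trivial equation 4 ≐ 4.
Decompose node/3: Z ≐ branch(b,Y2,d),  4 ≐ 4,  b ≐ b.
Bind Z := branch(b,Y2,d); no other remaining equation mentions Z.
Delete trivial equation 4 ≐ 4.
Delete trivial equation b ≐ b.
Delete trivial equation node(4,d,b) ≐ node(4,d,b).
Bind R := 4; substituting into the remaining equation gives: node(node(4,4,b),branch(zero,d,b),node(zero,d,P)) ≐ node(node(4,Y2,b),branch(zero,d,b),node(zero,d,branch(node(branch(b,4,zero),4,4),node(4,4,d),b))). Substituting into the earlier binding gives X2 := branch(b,4,zero).
Decompose node/3: node(4,4,b) ≐ node(4,Y2,b),  branch(zero,d,b) ≐ branch(zero,d,b),  node(zero,d,P) ≐ node(zero,d,branch(node(branch(b,4,zero),4,4),node(4,4,d),b)).
Decompose node/3: 4 ≐ 4,  4 ≐ Y2,  b ≐ b.
Delete trivial equation 4 ≐ 4.
Bind Y2 := 4; no other remaining equation mentions Y2. Substituting into the earlier bindings gives L := branch(b,4,d), Z := branch(b,4,d).
Delete trivial equation b ≐ b.
Delete trivial equation branch(zero,d,b) ≐ branch(zero,d,b).
Decompose node/3: zero ≐ zero,  d ≐ d,  P ≐ branch(node(branch(b,4,zero),4,4),node(4,4,d),b).
Delete trivial equation zero ≐ zero.
Delete trivial equation d ≐ d.
Bind P := branch(node(branch(b,4,zero),4,4),node(4,4,d),b).
MGU = { U := 4, L := branch(b,4,d), X2 := branch(b,4,zero), Z := branch(b,4,d), R := 4, Y2 := 4, P := branch(node(branch(b,4,zero),4,4),node(4,4,d),b) }, so P := branch(node(branch(b,4,zero),4,4),node(4,4,d),b).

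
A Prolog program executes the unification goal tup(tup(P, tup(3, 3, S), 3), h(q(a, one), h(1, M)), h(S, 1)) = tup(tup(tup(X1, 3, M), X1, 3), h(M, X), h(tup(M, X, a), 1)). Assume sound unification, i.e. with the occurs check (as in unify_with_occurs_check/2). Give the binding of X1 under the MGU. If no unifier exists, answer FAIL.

tup(3, 3, tup(q(a, one), h(1, q(a, one)), a))

Decompose tup/3: tup(P, tup(3, 3, S), 3) = tup(tup(X1, 3, M), X1, 3),  h(q(a, one), h(1, M)) = h(M, X),  h(S, 1) = h(tup(M, X, a), 1).
Decompose tup/3: P = tup(X1, 3, M),  tup(3, 3, S) = X1,  3 = 3.
Bind P := tup(X1, 3, M); no other remaining equation mentions P.
Bind X1 := tup(3, 3, S); no other remaining equation mentions X1. Substituting into the earlier binding gives P := tup(tup(3, 3, S), 3, M).
Delete trivial equation 3 = 3.
Decompose h/2: q(a, one) = M,  h(1, M) = X.
Bind M := q(a, one); substituting into the remaining equations gives: h(1, q(a, one)) = X,  h(S, 1) = h(tup(q(a, one), X, a), 1). Substituting into the earlier binding gives P := tup(tup(3, 3, S), 3, q(a, one)).
Bind X := h(1, q(a, one)); substituting into the remaining equation gives: h(S, 1) = h(tup(q(a, one), h(1, q(a, one)), a), 1).
Decompose h/2: S = tup(q(a, one), h(1, q(a, one)), a),  1 = 1.
Bind S := tup(q(a, one), h(1, q(a, one)), a); no other remaining equation mentions S. Substituting into the earlier bindings gives P := tup(tup(3, 3, tup(q(a, one), h(1, q(a, one)), a)), 3, q(a, one)), X1 := tup(3, 3, tup(q(a, one), h(1, q(a, one)), a)).
Delete trivial equation 1 = 1.
MGU = { P ↦ tup(tup(3, 3, tup(q(a, one), h(1, q(a, one)), a)), 3, q(a, one)), X1 ↦ tup(3, 3, tup(q(a, one), h(1, q(a, one)), a)), M ↦ q(a, one), X ↦ h(1, q(a, one)), S ↦ tup(q(a, one), h(1, q(a, one)), a) }, so X1 ↦ tup(3, 3, tup(q(a, one), h(1, q(a, one)), a)).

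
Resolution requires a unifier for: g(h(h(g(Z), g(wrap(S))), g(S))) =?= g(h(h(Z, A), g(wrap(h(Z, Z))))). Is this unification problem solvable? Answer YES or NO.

Decompose g/1: h(h(g(Z), g(wrap(S))), g(S)) =?= h(h(Z, A), g(wrap(h(Z, Z)))).
Decompose h/2: h(g(Z), g(wrap(S))) =?= h(Z, A),  g(S) =?= g(wrap(h(Z, Z))).
Decompose h/2: g(Z) =?= Z,  g(wrap(S)) =?= A.
Occurs check fails: Z occurs in g(Z); the equation Z =?= g(Z) has no finite solution.

NO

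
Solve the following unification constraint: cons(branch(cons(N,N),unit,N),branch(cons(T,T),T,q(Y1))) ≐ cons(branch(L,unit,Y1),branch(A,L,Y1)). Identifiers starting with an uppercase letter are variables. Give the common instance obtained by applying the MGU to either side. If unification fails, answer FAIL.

Decompose cons/2: branch(cons(N,N),unit,N) ≐ branch(L,unit,Y1),  branch(cons(T,T),T,q(Y1)) ≐ branch(A,L,Y1).
Decompose branch/3: cons(N,N) ≐ L,  unit ≐ unit,  N ≐ Y1.
Bind L := cons(N,N); substituting into the one remaining equation that mentions L gives: branch(cons(T,T),T,q(Y1)) ≐ branch(A,cons(N,N),Y1).
Delete trivial equation unit ≐ unit.
Bind N := Y1; substituting into the remaining equation gives: branch(cons(T,T),T,q(Y1)) ≐ branch(A,cons(Y1,Y1),Y1). Substituting into the earlier binding gives L := cons(Y1,Y1).
Decompose branch/3: cons(T,T) ≐ A,  T ≐ cons(Y1,Y1),  q(Y1) ≐ Y1.
Bind A := cons(T,T); no other remaining equation mentions A.
Bind T := cons(Y1,Y1); no other remaining equation mentions T. Substituting into the earlier binding gives A := cons(cons(Y1,Y1),cons(Y1,Y1)).
Occurs check fails: Y1 occurs in q(Y1); the equation Y1 ≐ q(Y1) has no finite solution.

FAIL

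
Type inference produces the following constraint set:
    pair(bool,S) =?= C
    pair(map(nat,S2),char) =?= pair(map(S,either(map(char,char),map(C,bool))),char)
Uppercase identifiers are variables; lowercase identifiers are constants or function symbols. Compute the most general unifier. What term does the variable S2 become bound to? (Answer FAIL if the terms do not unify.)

Bind C := pair(bool,S); substituting into the remaining equation gives: pair(map(nat,S2),char) =?= pair(map(S,either(map(char,char),map(pair(bool,S),bool))),char).
Decompose pair/2: map(nat,S2) =?= map(S,either(map(char,char),map(pair(bool,S),bool))),  char =?= char.
Decompose map/2: nat =?= S,  S2 =?= either(map(char,char),map(pair(bool,S),bool)).
Bind S := nat; substituting into the one remaining equation that mentions S gives: S2 =?= either(map(char,char),map(pair(bool,nat),bool)). Substituting into the earlier binding gives C := pair(bool,nat).
Bind S2 := either(map(char,char),map(pair(bool,nat),bool)); no other remaining equation mentions S2.
Delete trivial equation char =?= char.
MGU = { C := pair(bool,nat), S := nat, S2 := either(map(char,char),map(pair(bool,nat),bool)) }, so S2 := either(map(char,char),map(pair(bool,nat),bool)).

either(map(char,char),map(pair(bool,nat),bool))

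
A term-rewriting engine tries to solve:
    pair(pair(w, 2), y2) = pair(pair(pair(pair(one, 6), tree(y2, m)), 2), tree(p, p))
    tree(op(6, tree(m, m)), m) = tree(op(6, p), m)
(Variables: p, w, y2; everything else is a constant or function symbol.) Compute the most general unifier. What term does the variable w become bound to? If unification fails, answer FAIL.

pair(pair(one, 6), tree(tree(tree(m, m), tree(m, m)), m))

Decompose pair/2: pair(w, 2) = pair(pair(pair(one, 6), tree(y2, m)), 2),  y2 = tree(p, p).
Decompose pair/2: w = pair(pair(one, 6), tree(y2, m)),  2 = 2.
Bind w := pair(pair(one, 6), tree(y2, m)); no other remaining equation mentions w.
Delete trivial equation 2 = 2.
Bind y2 := tree(p, p); no other remaining equation mentions y2. Substituting into the earlier binding gives w := pair(pair(one, 6), tree(tree(p, p), m)).
Decompose tree/2: op(6, tree(m, m)) = op(6, p),  m = m.
Decompose op/2: 6 = 6,  tree(m, m) = p.
Delete trivial equation 6 = 6.
Bind p := tree(m, m); no other remaining equation mentions p. Substituting into the earlier bindings gives w := pair(pair(one, 6), tree(tree(tree(m, m), tree(m, m)), m)), y2 := tree(tree(m, m), tree(m, m)).
Delete trivial equation m = m.
MGU = { w -> pair(pair(one, 6), tree(tree(tree(m, m), tree(m, m)), m)), y2 -> tree(tree(m, m), tree(m, m)), p -> tree(m, m) }, so w -> pair(pair(one, 6), tree(tree(tree(m, m), tree(m, m)), m)).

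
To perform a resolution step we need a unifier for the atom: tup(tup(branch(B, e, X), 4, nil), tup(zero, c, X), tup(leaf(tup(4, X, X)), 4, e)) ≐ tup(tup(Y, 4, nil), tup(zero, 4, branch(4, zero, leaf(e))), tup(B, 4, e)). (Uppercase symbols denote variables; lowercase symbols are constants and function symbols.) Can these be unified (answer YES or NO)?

NO

Decompose tup/3: tup(branch(B, e, X), 4, nil) ≐ tup(Y, 4, nil),  tup(zero, c, X) ≐ tup(zero, 4, branch(4, zero, leaf(e))),  tup(leaf(tup(4, X, X)), 4, e) ≐ tup(B, 4, e).
Decompose tup/3: branch(B, e, X) ≐ Y,  4 ≐ 4,  nil ≐ nil.
Bind Y := branch(B, e, X); no other remaining equation mentions Y.
Delete trivial equation 4 ≐ 4.
Delete trivial equation nil ≐ nil.
Decompose tup/3: zero ≐ zero,  c ≐ 4,  X ≐ branch(4, zero, leaf(e)).
Delete trivial equation zero ≐ zero.
Clash: constants c and 4 differ; no unifier exists.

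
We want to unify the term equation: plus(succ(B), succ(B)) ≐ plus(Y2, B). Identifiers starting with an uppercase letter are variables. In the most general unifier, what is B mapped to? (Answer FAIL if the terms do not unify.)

FAIL

Decompose plus/2: succ(B) ≐ Y2,  succ(B) ≐ B.
Bind Y2 := succ(B); no other remaining equation mentions Y2.
Occurs check fails: B occurs in succ(B); the equation B ≐ succ(B) has no finite solution.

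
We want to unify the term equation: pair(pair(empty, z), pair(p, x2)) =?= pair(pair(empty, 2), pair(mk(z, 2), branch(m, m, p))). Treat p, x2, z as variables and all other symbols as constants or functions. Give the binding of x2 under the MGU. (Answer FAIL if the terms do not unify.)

branch(m, m, mk(2, 2))

Decompose pair/2: pair(empty, z) =?= pair(empty, 2),  pair(p, x2) =?= pair(mk(z, 2), branch(m, m, p)).
Decompose pair/2: empty =?= empty,  z =?= 2.
Delete trivial equation empty =?= empty.
Bind z := 2; substituting into the remaining equation gives: pair(p, x2) =?= pair(mk(2, 2), branch(m, m, p)).
Decompose pair/2: p =?= mk(2, 2),  x2 =?= branch(m, m, p).
Bind p := mk(2, 2); substituting into the remaining equation gives: x2 =?= branch(m, m, mk(2, 2)).
Bind x2 := branch(m, m, mk(2, 2)).
MGU = { z := 2, p := mk(2, 2), x2 := branch(m, m, mk(2, 2)) }, so x2 := branch(m, m, mk(2, 2)).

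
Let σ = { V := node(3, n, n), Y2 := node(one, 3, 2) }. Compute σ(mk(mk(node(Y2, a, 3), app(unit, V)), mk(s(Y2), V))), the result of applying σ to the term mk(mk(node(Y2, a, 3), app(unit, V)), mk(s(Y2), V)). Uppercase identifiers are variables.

mk(mk(node(node(one, 3, 2), a, 3), app(unit, node(3, n, n))), mk(s(node(one, 3, 2)), node(3, n, n)))

Replace each occurrence of V with node(3, n, n).
Replace each occurrence of Y2 with node(one, 3, 2).
Result: mk(mk(node(node(one, 3, 2), a, 3), app(unit, node(3, n, n))), mk(s(node(one, 3, 2)), node(3, n, n))).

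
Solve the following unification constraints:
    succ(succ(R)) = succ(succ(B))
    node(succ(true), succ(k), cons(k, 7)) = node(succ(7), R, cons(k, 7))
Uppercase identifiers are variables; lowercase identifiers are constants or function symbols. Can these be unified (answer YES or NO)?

Decompose succ/1: succ(R) = succ(B).
Decompose succ/1: R = B.
Bind R := B; substituting into the remaining equation gives: node(succ(true), succ(k), cons(k, 7)) = node(succ(7), B, cons(k, 7)).
Decompose node/3: succ(true) = succ(7),  succ(k) = B,  cons(k, 7) = cons(k, 7).
Decompose succ/1: true = 7.
Clash: constants true and 7 differ; no unifier exists.

NO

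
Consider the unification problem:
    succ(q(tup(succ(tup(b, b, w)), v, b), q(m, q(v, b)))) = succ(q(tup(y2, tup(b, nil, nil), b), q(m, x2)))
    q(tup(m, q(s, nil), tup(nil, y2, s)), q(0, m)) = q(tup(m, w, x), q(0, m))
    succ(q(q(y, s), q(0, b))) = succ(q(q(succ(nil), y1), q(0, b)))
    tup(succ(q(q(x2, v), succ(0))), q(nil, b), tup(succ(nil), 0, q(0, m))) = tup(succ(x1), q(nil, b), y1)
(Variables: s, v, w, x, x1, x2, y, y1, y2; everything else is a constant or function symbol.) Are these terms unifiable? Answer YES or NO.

Decompose succ/1: q(tup(succ(tup(b, b, w)), v, b), q(m, q(v, b))) = q(tup(y2, tup(b, nil, nil), b), q(m, x2)).
Decompose q/2: tup(succ(tup(b, b, w)), v, b) = tup(y2, tup(b, nil, nil), b),  q(m, q(v, b)) = q(m, x2).
Decompose tup/3: succ(tup(b, b, w)) = y2,  v = tup(b, nil, nil),  b = b.
Bind y2 := succ(tup(b, b, w)); substituting into the one remaining equation that mentions y2 gives: q(tup(m, q(s, nil), tup(nil, succ(tup(b, b, w)), s)), q(0, m)) = q(tup(m, w, x), q(0, m)).
Bind v := tup(b, nil, nil); substituting into the 2 remaining equations that mention v gives: q(m, q(tup(b, nil, nil), b)) = q(m, x2),  tup(succ(q(q(x2, tup(b, nil, nil)), succ(0))), q(nil, b), tup(succ(nil), 0, q(0, m))) = tup(succ(x1), q(nil, b), y1).
Delete trivial equation b = b.
Decompose q/2: m = m,  q(tup(b, nil, nil), b) = x2.
Delete trivial equation m = m.
Bind x2 := q(tup(b, nil, nil), b); substituting into the one remaining equation that mentions x2 gives: tup(succ(q(q(q(tup(b, nil, nil), b), tup(b, nil, nil)), succ(0))), q(nil, b), tup(succ(nil), 0, q(0, m))) = tup(succ(x1), q(nil, b), y1).
Decompose q/2: tup(m, q(s, nil), tup(nil, succ(tup(b, b, w)), s)) = tup(m, w, x),  q(0, m) = q(0, m).
Decompose tup/3: m = m,  q(s, nil) = w,  tup(nil, succ(tup(b, b, w)), s) = x.
Delete trivial equation m = m.
Bind w := q(s, nil); substituting into the one remaining equation that mentions w gives: tup(nil, succ(tup(b, b, q(s, nil))), s) = x. Substituting into the earlier binding gives y2 := succ(tup(b, b, q(s, nil))).
Bind x := tup(nil, succ(tup(b, b, q(s, nil))), s); no other remaining equation mentions x.
Delete trivial equation q(0, m) = q(0, m).
Decompose succ/1: q(q(y, s), q(0, b)) = q(q(succ(nil), y1), q(0, b)).
Decompose q/2: q(y, s) = q(succ(nil), y1),  q(0, b) = q(0, b).
Decompose q/2: y = succ(nil),  s = y1.
Bind y := succ(nil); no other remaining equation mentions y.
Bind s := y1; no other remaining equation mentions s. Substituting into the earlier bindings gives y2 := succ(tup(b, b, q(y1, nil))), w := q(y1, nil), x := tup(nil, succ(tup(b, b, q(y1, nil))), y1).
Delete trivial equation q(0, b) = q(0, b).
Decompose tup/3: succ(q(q(q(tup(b, nil, nil), b), tup(b, nil, nil)), succ(0))) = succ(x1),  q(nil, b) = q(nil, b),  tup(succ(nil), 0, q(0, m)) = y1.
Decompose succ/1: q(q(q(tup(b, nil, nil), b), tup(b, nil, nil)), succ(0)) = x1.
Bind x1 := q(q(q(tup(b, nil, nil), b), tup(b, nil, nil)), succ(0)); no other remaining equation mentions x1.
Delete trivial equation q(nil, b) = q(nil, b).
Bind y1 := tup(succ(nil), 0, q(0, m)). Substituting into the earlier bindings gives y2 := succ(tup(b, b, q(tup(succ(nil), 0, q(0, m)), nil))), w := q(tup(succ(nil), 0, q(0, m)), nil), x := tup(nil, succ(tup(b, b, q(tup(succ(nil), 0, q(0, m)), nil))), tup(succ(nil), 0, q(0, m))), s := tup(succ(nil), 0, q(0, m)).
No equations remain and no clash or occurs-check failure arose, so a unifier exists.

YES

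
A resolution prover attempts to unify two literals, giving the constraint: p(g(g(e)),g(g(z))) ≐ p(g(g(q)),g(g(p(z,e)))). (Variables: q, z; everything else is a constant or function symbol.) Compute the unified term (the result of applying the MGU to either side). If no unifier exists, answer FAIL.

Decompose p/2: g(g(e)) ≐ g(g(q)),  g(g(z)) ≐ g(g(p(z,e))).
Decompose g/1: g(e) ≐ g(q).
Decompose g/1: e ≐ q.
Bind q := e; no other remaining equation mentions q.
Decompose g/1: g(z) ≐ g(p(z,e)).
Decompose g/1: z ≐ p(z,e).
Occurs check fails: z occurs in p(z,e); the equation z ≐ p(z,e) has no finite solution.

FAIL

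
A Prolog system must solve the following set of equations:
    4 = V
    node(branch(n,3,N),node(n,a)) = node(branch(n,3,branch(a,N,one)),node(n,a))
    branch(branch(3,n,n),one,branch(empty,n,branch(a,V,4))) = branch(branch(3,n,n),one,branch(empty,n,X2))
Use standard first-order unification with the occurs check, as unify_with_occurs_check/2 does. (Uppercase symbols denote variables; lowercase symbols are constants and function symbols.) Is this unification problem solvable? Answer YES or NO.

Bind V := 4; substituting into the one remaining equation that mentions V gives: branch(branch(3,n,n),one,branch(empty,n,branch(a,4,4))) = branch(branch(3,n,n),one,branch(empty,n,X2)).
Decompose node/2: branch(n,3,N) = branch(n,3,branch(a,N,one)),  node(n,a) = node(n,a).
Decompose branch/3: n = n,  3 = 3,  N = branch(a,N,one).
Delete trivial equation n = n.
Delete trivial equation 3 = 3.
Occurs check fails: N occurs in branch(a,N,one); the equation N = branch(a,N,one) has no finite solution.

NO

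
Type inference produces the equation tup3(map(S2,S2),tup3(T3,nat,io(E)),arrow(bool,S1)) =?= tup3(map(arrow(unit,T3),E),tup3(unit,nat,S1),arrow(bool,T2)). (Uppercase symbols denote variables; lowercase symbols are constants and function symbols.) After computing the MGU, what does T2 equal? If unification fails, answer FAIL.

io(arrow(unit,unit))

Decompose tup3/3: map(S2,S2) =?= map(arrow(unit,T3),E),  tup3(T3,nat,io(E)) =?= tup3(unit,nat,S1),  arrow(bool,S1) =?= arrow(bool,T2).
Decompose map/2: S2 =?= arrow(unit,T3),  S2 =?= E.
Bind S2 := arrow(unit,T3); substituting into the one remaining equation that mentions S2 gives: arrow(unit,T3) =?= E.
Bind E := arrow(unit,T3); substituting into the one remaining equation that mentions E gives: tup3(T3,nat,io(arrow(unit,T3))) =?= tup3(unit,nat,S1).
Decompose tup3/3: T3 =?= unit,  nat =?= nat,  io(arrow(unit,T3)) =?= S1.
Bind T3 := unit; substituting into the one remaining equation that mentions T3 gives: io(arrow(unit,unit)) =?= S1. Substituting into the earlier bindings gives S2 := arrow(unit,unit), E := arrow(unit,unit).
Delete trivial equation nat =?= nat.
Bind S1 := io(arrow(unit,unit)); substituting into the remaining equation gives: arrow(bool,io(arrow(unit,unit))) =?= arrow(bool,T2).
Decompose arrow/2: bool =?= bool,  io(arrow(unit,unit)) =?= T2.
Delete trivial equation bool =?= bool.
Bind T2 := io(arrow(unit,unit)).
MGU = { S2 ↦ arrow(unit,unit), E ↦ arrow(unit,unit), T3 ↦ unit, S1 ↦ io(arrow(unit,unit)), T2 ↦ io(arrow(unit,unit)) }, so T2 ↦ io(arrow(unit,unit)).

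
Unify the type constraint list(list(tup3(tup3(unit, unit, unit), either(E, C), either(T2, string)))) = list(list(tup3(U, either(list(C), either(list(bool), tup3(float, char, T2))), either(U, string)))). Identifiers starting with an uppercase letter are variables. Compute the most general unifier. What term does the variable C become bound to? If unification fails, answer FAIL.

Decompose list/1: list(tup3(tup3(unit, unit, unit), either(E, C), either(T2, string))) = list(tup3(U, either(list(C), either(list(bool), tup3(float, char, T2))), either(U, string))).
Decompose list/1: tup3(tup3(unit, unit, unit), either(E, C), either(T2, string)) = tup3(U, either(list(C), either(list(bool), tup3(float, char, T2))), either(U, string)).
Decompose tup3/3: tup3(unit, unit, unit) = U,  either(E, C) = either(list(C), either(list(bool), tup3(float, char, T2))),  either(T2, string) = either(U, string).
Bind U := tup3(unit, unit, unit); substituting into the one remaining equation that mentions U gives: either(T2, string) = either(tup3(unit, unit, unit), string).
Decompose either/2: E = list(C),  C = either(list(bool), tup3(float, char, T2)).
Bind E := list(C); no other remaining equation mentions E.
Bind C := either(list(bool), tup3(float, char, T2)); no other remaining equation mentions C. Substituting into the earlier binding gives E := list(either(list(bool), tup3(float, char, T2))).
Decompose either/2: T2 = tup3(unit, unit, unit),  string = string.
Bind T2 := tup3(unit, unit, unit); no other remaining equation mentions T2. Substituting into the earlier bindings gives E := list(either(list(bool), tup3(float, char, tup3(unit, unit, unit)))), C := either(list(bool), tup3(float, char, tup3(unit, unit, unit))).
Delete trivial equation string = string.
MGU = { U -> tup3(unit, unit, unit), E -> list(either(list(bool), tup3(float, char, tup3(unit, unit, unit)))), C -> either(list(bool), tup3(float, char, tup3(unit, unit, unit))), T2 -> tup3(unit, unit, unit) }, so C -> either(list(bool), tup3(float, char, tup3(unit, unit, unit))).

either(list(bool), tup3(float, char, tup3(unit, unit, unit)))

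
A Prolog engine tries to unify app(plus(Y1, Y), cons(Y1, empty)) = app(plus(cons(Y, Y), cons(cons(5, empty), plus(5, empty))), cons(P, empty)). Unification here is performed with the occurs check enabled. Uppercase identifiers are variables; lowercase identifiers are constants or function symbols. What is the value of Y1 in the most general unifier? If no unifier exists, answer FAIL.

cons(cons(cons(5, empty), plus(5, empty)), cons(cons(5, empty), plus(5, empty)))

Decompose app/2: plus(Y1, Y) = plus(cons(Y, Y), cons(cons(5, empty), plus(5, empty))),  cons(Y1, empty) = cons(P, empty).
Decompose plus/2: Y1 = cons(Y, Y),  Y = cons(cons(5, empty), plus(5, empty)).
Bind Y1 := cons(Y, Y); substituting into the one remaining equation that mentions Y1 gives: cons(cons(Y, Y), empty) = cons(P, empty).
Bind Y := cons(cons(5, empty), plus(5, empty)); substituting into the remaining equation gives: cons(cons(cons(cons(5, empty), plus(5, empty)), cons(cons(5, empty), plus(5, empty))), empty) = cons(P, empty). Substituting into the earlier binding gives Y1 := cons(cons(cons(5, empty), plus(5, empty)), cons(cons(5, empty), plus(5, empty))).
Decompose cons/2: cons(cons(cons(5, empty), plus(5, empty)), cons(cons(5, empty), plus(5, empty))) = P,  empty = empty.
Bind P := cons(cons(cons(5, empty), plus(5, empty)), cons(cons(5, empty), plus(5, empty))); no other remaining equation mentions P.
Delete trivial equation empty = empty.
MGU = { Y1 ↦ cons(cons(cons(5, empty), plus(5, empty)), cons(cons(5, empty), plus(5, empty))), Y ↦ cons(cons(5, empty), plus(5, empty)), P ↦ cons(cons(cons(5, empty), plus(5, empty)), cons(cons(5, empty), plus(5, empty))) }, so Y1 ↦ cons(cons(cons(5, empty), plus(5, empty)), cons(cons(5, empty), plus(5, empty))).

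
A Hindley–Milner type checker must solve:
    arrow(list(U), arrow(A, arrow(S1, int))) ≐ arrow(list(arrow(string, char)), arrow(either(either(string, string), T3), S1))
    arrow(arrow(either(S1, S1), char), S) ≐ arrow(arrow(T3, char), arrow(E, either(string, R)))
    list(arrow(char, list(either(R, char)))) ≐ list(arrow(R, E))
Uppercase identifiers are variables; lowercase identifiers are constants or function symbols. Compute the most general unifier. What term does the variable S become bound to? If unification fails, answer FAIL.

Decompose arrow/2: list(U) ≐ list(arrow(string, char)),  arrow(A, arrow(S1, int)) ≐ arrow(either(either(string, string), T3), S1).
Decompose list/1: U ≐ arrow(string, char).
Bind U := arrow(string, char); no other remaining equation mentions U.
Decompose arrow/2: A ≐ either(either(string, string), T3),  arrow(S1, int) ≐ S1.
Bind A := either(either(string, string), T3); no other remaining equation mentions A.
Occurs check fails: S1 occurs in arrow(S1, int); the equation S1 ≐ arrow(S1, int) has no finite solution.

FAIL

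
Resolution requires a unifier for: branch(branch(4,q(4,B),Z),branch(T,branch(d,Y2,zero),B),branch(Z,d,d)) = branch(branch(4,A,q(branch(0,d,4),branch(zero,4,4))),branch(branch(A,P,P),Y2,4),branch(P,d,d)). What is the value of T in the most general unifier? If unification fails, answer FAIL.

FAIL

Decompose branch/3: branch(4,q(4,B),Z) = branch(4,A,q(branch(0,d,4),branch(zero,4,4))),  branch(T,branch(d,Y2,zero),B) = branch(branch(A,P,P),Y2,4),  branch(Z,d,d) = branch(P,d,d).
Decompose branch/3: 4 = 4,  q(4,B) = A,  Z = q(branch(0,d,4),branch(zero,4,4)).
Delete trivial equation 4 = 4.
Bind A := q(4,B); substituting into the one remaining equation that mentions A gives: branch(T,branch(d,Y2,zero),B) = branch(branch(q(4,B),P,P),Y2,4).
Bind Z := q(branch(0,d,4),branch(zero,4,4)); substituting into the one remaining equation that mentions Z gives: branch(q(branch(0,d,4),branch(zero,4,4)),d,d) = branch(P,d,d).
Decompose branch/3: T = branch(q(4,B),P,P),  branch(d,Y2,zero) = Y2,  B = 4.
Bind T := branch(q(4,B),P,P); no other remaining equation mentions T.
Occurs check fails: Y2 occurs in branch(d,Y2,zero); the equation Y2 = branch(d,Y2,zero) has no finite solution.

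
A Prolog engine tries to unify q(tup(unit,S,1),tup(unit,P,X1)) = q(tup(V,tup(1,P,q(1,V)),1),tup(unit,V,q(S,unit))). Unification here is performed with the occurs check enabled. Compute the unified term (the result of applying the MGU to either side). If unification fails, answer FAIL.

Decompose q/2: tup(unit,S,1) = tup(V,tup(1,P,q(1,V)),1),  tup(unit,P,X1) = tup(unit,V,q(S,unit)).
Decompose tup/3: unit = V,  S = tup(1,P,q(1,V)),  1 = 1.
Bind V := unit; substituting into the 2 remaining equations that mention V gives: S = tup(1,P,q(1,unit)),  tup(unit,P,X1) = tup(unit,unit,q(S,unit)).
Bind S := tup(1,P,q(1,unit)); substituting into the one remaining equation that mentions S gives: tup(unit,P,X1) = tup(unit,unit,q(tup(1,P,q(1,unit)),unit)).
Delete trivial equation 1 = 1.
Decompose tup/3: unit = unit,  P = unit,  X1 = q(tup(1,P,q(1,unit)),unit).
Delete trivial equation unit = unit.
Bind P := unit; substituting into the remaining equation gives: X1 = q(tup(1,unit,q(1,unit)),unit). Substituting into the earlier binding gives S := tup(1,unit,q(1,unit)).
Bind X1 := q(tup(1,unit,q(1,unit)),unit).
Applying the MGU to either side gives q(tup(unit,tup(1,unit,q(1,unit)),1),tup(unit,unit,q(tup(1,unit,q(1,unit)),unit))).

q(tup(unit,tup(1,unit,q(1,unit)),1),tup(unit,unit,q(tup(1,unit,q(1,unit)),unit)))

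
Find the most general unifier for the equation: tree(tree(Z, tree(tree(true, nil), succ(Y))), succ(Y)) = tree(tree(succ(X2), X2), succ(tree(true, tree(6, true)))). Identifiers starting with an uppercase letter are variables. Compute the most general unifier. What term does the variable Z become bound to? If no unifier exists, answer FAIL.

succ(tree(tree(true, nil), succ(tree(true, tree(6, true)))))

Decompose tree/2: tree(Z, tree(tree(true, nil), succ(Y))) = tree(succ(X2), X2),  succ(Y) = succ(tree(true, tree(6, true))).
Decompose tree/2: Z = succ(X2),  tree(tree(true, nil), succ(Y)) = X2.
Bind Z := succ(X2); no other remaining equation mentions Z.
Bind X2 := tree(tree(true, nil), succ(Y)); no other remaining equation mentions X2. Substituting into the earlier binding gives Z := succ(tree(tree(true, nil), succ(Y))).
Decompose succ/1: Y = tree(true, tree(6, true)).
Bind Y := tree(true, tree(6, true)). Substituting into the earlier bindings gives Z := succ(tree(tree(true, nil), succ(tree(true, tree(6, true))))), X2 := tree(tree(true, nil), succ(tree(true, tree(6, true)))).
MGU = { Z := succ(tree(tree(true, nil), succ(tree(true, tree(6, true))))), X2 := tree(tree(true, nil), succ(tree(true, tree(6, true)))), Y := tree(true, tree(6, true)) }, so Z := succ(tree(tree(true, nil), succ(tree(true, tree(6, true))))).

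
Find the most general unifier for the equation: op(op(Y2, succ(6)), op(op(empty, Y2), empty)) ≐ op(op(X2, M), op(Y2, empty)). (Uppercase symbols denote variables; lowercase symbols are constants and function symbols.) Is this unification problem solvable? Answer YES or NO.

Decompose op/2: op(Y2, succ(6)) ≐ op(X2, M),  op(op(empty, Y2), empty) ≐ op(Y2, empty).
Decompose op/2: Y2 ≐ X2,  succ(6) ≐ M.
Bind Y2 := X2; substituting into the one remaining equation that mentions Y2 gives: op(op(empty, X2), empty) ≐ op(X2, empty).
Bind M := succ(6); no other remaining equation mentions M.
Decompose op/2: op(empty, X2) ≐ X2,  empty ≐ empty.
Occurs check fails: X2 occurs in op(empty, X2); the equation X2 ≐ op(empty, X2) has no finite solution.

NO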